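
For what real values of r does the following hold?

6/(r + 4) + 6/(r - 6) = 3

r = -2.3852 or r = 8.3852

Multiply both sides by (r + 4)(r - 6):
6(r - 6) + 6(r + 4) = 3(r + 4)(r - 6).
Expand and collect terms: 3r² - 18r - 60 = 0.
By the quadratic formula, r = (18 ± √1044) / 6, so r ≈ 8.3852 or r ≈ -2.3852.
Neither value makes a denominator zero (r ≠ -4, r ≠ 6), so both are valid.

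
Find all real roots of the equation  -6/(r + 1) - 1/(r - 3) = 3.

r = -3.1153 or r = 2.782

Multiply both sides by (r + 1)(r - 3):
-6(r - 3) - (r + 1) = 3(r + 1)(r - 3).
Expand and collect terms: 3r² + r - 26 = 0.
By the quadratic formula, r = (-1 ± √313) / 6, so r ≈ 2.782 or r ≈ -3.1153.
Neither value makes a denominator zero (r ≠ -1, r ≠ 3), so both are valid.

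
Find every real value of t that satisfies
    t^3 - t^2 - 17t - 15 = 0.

Possible rational roots are divisors of -15. Testing t = 5 gives 0, so (t - 5) is a factor.
Divide: t^3 - t^2 - 17t - 15 = (t - 5)(t^2 + 4t + 3).
Factor the quadratic: t = -1 or t = -3.

t = -3 or t = -1 or t = 5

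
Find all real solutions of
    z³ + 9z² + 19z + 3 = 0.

Possible rational roots are divisors of 3. Testing z = -3 gives 0, so (z + 3) is a factor.
Divide: z³ + 9z² + 19z + 3 = (z + 3)(z² + 6z + 1).
Apply the quadratic formula to z² + 6z + 1 = 0: z = (-6 ± √32)/2, i.e. z ≈ -0.1716 or z ≈ -5.8284.

z = -5.8284 or z = -3 or z = -0.1716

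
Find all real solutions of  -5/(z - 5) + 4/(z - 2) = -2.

Multiply both sides by (z - 5)(z - 2):
-5(z - 2) + 4(z - 5) = -2(z - 5)(z - 2).
Expand and collect terms: -2z^2 + 15z - 10 = 0.
By the quadratic formula, z = (-15 +/- sqrt(145)) / -4, so z ~= 0.7396 or z ~= 6.7604.
Neither value makes a denominator zero (z != 5, z != 2), so both are valid.

z = 0.7396 or z = 6.7604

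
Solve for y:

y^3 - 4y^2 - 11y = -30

Rearrange: y^3 - 4y^2 - 11y + 30 = 0.
Possible rational roots are divisors of 30. Testing y = -3 gives 0, so (y + 3) is a factor.
Divide: y^3 - 4y^2 - 11y + 30 = (y + 3)(y^2 - 7y + 10).
Factor the quadratic: y = 5 or y = 2.

y = -3 or y = 2 or y = 5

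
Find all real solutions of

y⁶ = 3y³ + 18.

Let u = y³. The equation becomes u² - 3u - 18 = 0.
Factor: (u - 6)(u + 3) = 0, so u = 6 or u = -3.
y³ = 6 gives y = ∛(6) ≈ 1.8171.
y³ = -3 gives y = -∛(3) ≈ -1.4422.

y = -1.4422 or y = 1.8171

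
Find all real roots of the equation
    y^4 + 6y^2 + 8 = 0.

Let u = y^2. The equation becomes u^2 + 6u + 8 = 0.
Factor: (u + 4)(u + 2) = 0, so u = -4 or u = -2.
y^2 = -4 < 0 has no real solution.
y^2 = -2 < 0 has no real solution.

No real solutions.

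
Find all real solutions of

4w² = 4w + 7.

Rearrange to standard form: 4w² - 4w - 7 = 0.
Discriminant: (-4)² − 4·4·(-7) = 128.
Quadratic formula: w = (4 ± √128) / 8.
So w = 1/2 + √(2) ≈ 1.9142 or w = 1/2 - √(2) ≈ -0.9142.

w = -0.9142 or w = 1.9142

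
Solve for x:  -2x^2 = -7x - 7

Rearrange to standard form: -2x^2 + 7x + 7 = 0.
Discriminant: (7)^2 - 4*(-2)*7 = 105.
Quadratic formula: x = (-7 +/- sqrt(105)) / (-4).
So x = 7/4 - sqrt(105)/4 ~= -0.8117 or x = 7/4 + sqrt(105)/4 ~= 4.3117.

x = -0.8117 or x = 4.3117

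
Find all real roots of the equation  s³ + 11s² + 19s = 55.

s = -7.4721 or s = -5 or s = 1.4721

Rearrange: s³ + 11s² + 19s - 55 = 0.
Possible rational roots are divisors of -55. Testing s = -5 gives 0, so (s + 5) is a factor.
Divide: s³ + 11s² + 19s - 55 = (s + 5)(s² + 6s - 11).
Apply the quadratic formula to s² + 6s - 11 = 0: s = (-6 ± √80)/2, i.e. s ≈ 1.4721 or s ≈ -7.4721.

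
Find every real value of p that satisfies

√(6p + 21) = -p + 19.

p = 10

Square both sides: 6p + 21 = (-p + 19)².
Expand and rearrange: p² - 44p + 340 = 0.
Solving gives p = 34 or p = 10.
Check each candidate in the original equation:
  p = 34: √(225) = 15, while -p + 19 = -15 — extraneous.
  p = 10: √(81) = 9, while -p + 19 = 9 — valid.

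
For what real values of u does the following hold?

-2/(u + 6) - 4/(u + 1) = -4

u = -5.5895 or u = 0.0895

Multiply both sides by (u + 6)(u + 1):
-2(u + 1) - 4(u + 6) = -4(u + 6)(u + 1).
Expand and collect terms: -4u² - 22u + 2 = 0.
By the quadratic formula, u = (22 ± √516) / -8, so u ≈ -5.5895 or u ≈ 0.0895.
Neither value makes a denominator zero (u ≠ -6, u ≠ -1), so both are valid.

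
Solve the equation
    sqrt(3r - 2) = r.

r = 1 or r = 2

Square both sides: 3r - 2 = (r)^2.
Expand and rearrange: r^2 - 3r + 2 = 0.
Solving gives r = 2 or r = 1.
Check each candidate in the original equation:
  r = 2: sqrt(4) = 2, while r = 2 — valid.
  r = 1: sqrt(1) = 1, while r = 1 — valid.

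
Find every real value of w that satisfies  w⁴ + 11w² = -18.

No real solutions.

Let u = w². The equation becomes u² + 11u + 18 = 0.
Factor: (u + 2)(u + 9) = 0, so u = -2 or u = -9.
w² = -2 < 0 has no real solution.
w² = -9 < 0 has no real solution.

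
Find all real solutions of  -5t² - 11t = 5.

Rearrange to standard form: -5t² - 11t - 5 = 0.
Discriminant: (-11)² − 4·(-5)·(-5) = 21.
Quadratic formula: t = (11 ± √21) / (-10).
So t = -11/10 - √(21)/10 ≈ -1.5583 or t = -11/10 + √(21)/10 ≈ -0.6417.

t = -1.5583 or t = -0.6417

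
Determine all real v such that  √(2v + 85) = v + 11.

Square both sides: 2v + 85 = (v + 11)².
Expand and rearrange: v² + 20v + 36 = 0.
Solving gives v = -2 or v = -18.
Check each candidate in the original equation:
  v = -2: √(81) = 9, while v + 11 = 9 — valid.
  v = -18: √(49) = 7, while v + 11 = -7 — extraneous.

v = -2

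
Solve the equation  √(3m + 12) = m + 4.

Square both sides: 3m + 12 = (m + 4)².
Expand and rearrange: m² + 5m + 4 = 0.
Solving gives m = -1 or m = -4.
Check each candidate in the original equation:
  m = -1: √(9) = 3, while m + 4 = 3 — valid.
  m = -4: √(0) = 0, while m + 4 = 0 — valid.

m = -4 or m = -1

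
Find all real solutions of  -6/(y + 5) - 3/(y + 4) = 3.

Multiply both sides by (y + 5)(y + 4):
-6(y + 4) - 3(y + 5) = 3(y + 5)(y + 4).
Expand and collect terms: 3y² + 36y + 99 = 0.
By the quadratic formula, y = (-36 ± √108) / 6, so y ≈ -4.2679 or y ≈ -7.7321.
Neither value makes a denominator zero (y ≠ -5, y ≠ -4), so both are valid.

y = -7.7321 or y = -4.2679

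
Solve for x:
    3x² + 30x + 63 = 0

x = -7 or x = -3

Factor: 3(x + 7)(x + 3) = 0.
So x = -7 or x = -3.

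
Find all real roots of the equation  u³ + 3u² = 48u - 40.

u = -8.899 or u = 0.899 or u = 5

Rearrange: u³ + 3u² - 48u + 40 = 0.
Possible rational roots are divisors of 40. Testing u = 5 gives 0, so (u - 5) is a factor.
Divide: u³ + 3u² - 48u + 40 = (u - 5)(u² + 8u - 8).
Apply the quadratic formula to u² + 8u - 8 = 0: u = (-8 ± √96)/2, i.e. u ≈ 0.899 or u ≈ -8.899.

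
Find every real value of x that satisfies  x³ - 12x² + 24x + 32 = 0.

x = -0.899 or x = 4 or x = 8.899

Possible rational roots are divisors of 32. Testing x = 4 gives 0, so (x - 4) is a factor.
Divide: x³ - 12x² + 24x + 32 = (x - 4)(x² - 8x - 8).
Apply the quadratic formula to x² - 8x - 8 = 0: x = (8 ± √96)/2, i.e. x ≈ 8.899 or x ≈ -0.899.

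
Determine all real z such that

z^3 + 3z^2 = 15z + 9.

Rearrange: z^3 + 3z^2 - 15z - 9 = 0.
Possible rational roots are divisors of -9. Testing z = 3 gives 0, so (z - 3) is a factor.
Divide: z^3 + 3z^2 - 15z - 9 = (z - 3)(z^2 + 6z + 3).
Apply the quadratic formula to z^2 + 6z + 3 = 0: z = (-6 +/- sqrt(24))/2, i.e. z ~= -0.5505 or z ~= -5.4495.

z = -5.4495 or z = -0.5505 or z = 3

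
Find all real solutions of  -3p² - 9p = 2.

Rearrange to standard form: -3p² - 9p - 2 = 0.
Discriminant: (-9)² − 4·(-3)·(-2) = 57.
Quadratic formula: p = (9 ± √57) / (-6).
So p = -3/2 - √(57)/6 ≈ -2.7583 or p = -3/2 + √(57)/6 ≈ -0.2417.

p = -2.7583 or p = -0.2417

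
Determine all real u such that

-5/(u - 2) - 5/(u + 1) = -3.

u = -0.0756 or u = 4.4089

Multiply both sides by (u - 2)(u + 1):
-5(u + 1) - 5(u - 2) = -3(u - 2)(u + 1).
Expand and collect terms: -3u^2 + 13u + 1 = 0.
By the quadratic formula, u = (-13 +/- sqrt(181)) / -6, so u ~= -0.0756 or u ~= 4.4089.
Neither value makes a denominator zero (u != 2, u != -1), so both are valid.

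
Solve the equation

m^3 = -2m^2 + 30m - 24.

Rearrange: m^3 + 2m^2 - 30m + 24 = 0.
Possible rational roots are divisors of 24. Testing m = 4 gives 0, so (m - 4) is a factor.
Divide: m^3 + 2m^2 - 30m + 24 = (m - 4)(m^2 + 6m - 6).
Apply the quadratic formula to m^2 + 6m - 6 = 0: m = (-6 +/- sqrt(60))/2, i.e. m ~= 0.873 or m ~= -6.873.

m = -6.873 or m = 0.873 or m = 4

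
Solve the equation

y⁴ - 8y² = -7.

y = -2.6458 or y = -1 or y = 1 or y = 2.6458

Let u = y². The equation becomes u² - 8u + 7 = 0.
Factor: (u - 1)(u - 7) = 0, so u = 1 or u = 7.
y² = 1 gives y = ±1.
y² = 7 gives y = ±√(7) ≈ ±2.6458.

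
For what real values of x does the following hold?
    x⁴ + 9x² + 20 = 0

No real solutions.

Let u = x². The equation becomes u² + 9u + 20 = 0.
Factor: (u + 5)(u + 4) = 0, so u = -5 or u = -4.
x² = -5 < 0 has no real solution.
x² = -4 < 0 has no real solution.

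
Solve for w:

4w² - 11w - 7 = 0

Discriminant: (-11)² − 4·4·(-7) = 233.
Quadratic formula: w = (11 ± √233) / 8.
So w = 11/8 + √(233)/8 ≈ 3.283 or w = 11/8 - √(233)/8 ≈ -0.533.

w = -0.533 or w = 3.283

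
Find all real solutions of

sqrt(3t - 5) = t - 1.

Square both sides: 3t - 5 = (t - 1)^2.
Expand and rearrange: t^2 - 5t + 6 = 0.
Solving gives t = 3 or t = 2.
Check each candidate in the original equation:
  t = 3: sqrt(4) = 2, while t - 1 = 2 — valid.
  t = 2: sqrt(1) = 1, while t - 1 = 1 — valid.

t = 2 or t = 3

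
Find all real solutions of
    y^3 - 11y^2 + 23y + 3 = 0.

Possible rational roots are divisors of 3. Testing y = 3 gives 0, so (y - 3) is a factor.
Divide: y^3 - 11y^2 + 23y + 3 = (y - 3)(y^2 - 8y - 1).
Apply the quadratic formula to y^2 - 8y - 1 = 0: y = (8 +/- sqrt(68))/2, i.e. y ~= 8.1231 or y ~= -0.1231.

y = -0.1231 or y = 3 or y = 8.1231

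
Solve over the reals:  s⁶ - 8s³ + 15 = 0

s = 1.4422 or s = 1.71

Let u = s³. The equation becomes u² - 8u + 15 = 0.
Factor: (u - 3)(u - 5) = 0, so u = 3 or u = 5.
s³ = 3 gives s = ∛(3) ≈ 1.4422.
s³ = 5 gives s = ∛(5) ≈ 1.71.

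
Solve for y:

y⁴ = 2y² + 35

Let u = y². The equation becomes u² - 2u - 35 = 0.
Factor: (u + 5)(u - 7) = 0, so u = -5 or u = 7.
y² = -5 < 0 has no real solution.
y² = 7 gives y = ±√(7) ≈ ±2.6458.

y = -2.6458 or y = 2.6458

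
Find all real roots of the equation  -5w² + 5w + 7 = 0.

w = -0.7845 or w = 1.7845

Discriminant: (5)² − 4·(-5)·7 = 165.
Quadratic formula: w = (-5 ± √165) / (-10).
So w = 1/2 - √(165)/10 ≈ -0.7845 or w = 1/2 + √(165)/10 ≈ 1.7845.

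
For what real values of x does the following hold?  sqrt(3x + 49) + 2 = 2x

x = 5

Isolate the radical: sqrt(3x + 49) = 2x - 2.
Square both sides: 3x + 49 = (2x - 2)^2.
Expand and rearrange: 4x^2 - 11x - 45 = 0.
Solving gives x = 5 or x = -2.25.
Check each candidate in the original equation:
  x = 5: sqrt(64) = 8, while 2x - 2 = 8 — valid.
  x = -2.25: sqrt(42.25) = 6.5, while 2x - 2 = -6.5 — extraneous.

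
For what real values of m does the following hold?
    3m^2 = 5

m = -1.291 or m = 1.291

Rearrange to standard form: 3m^2 - 5 = 0.
Discriminant: (0)^2 - 4*3*(-5) = 60.
Quadratic formula: m = (0 +/- sqrt(60)) / 6.
So m = sqrt(15)/3 ~= 1.291 or m = -sqrt(15)/3 ~= -1.291.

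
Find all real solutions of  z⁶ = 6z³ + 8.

Let u = z³. The equation becomes u² - 6u - 8 = 0.
By the quadratic formula, u = 3 + √(17) or u = 3 - √(17).
z³ = 3 + √(17) gives z = ∛(3 + √(17)) ≈ 1.9241.
z³ = 3 - √(17) gives z = -∛(-3 + √(17)) ≈ -1.0395.

z = -1.0395 or z = 1.9241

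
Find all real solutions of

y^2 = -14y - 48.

y = -8 or y = -6

Bring every term to one side: y^2 + 14y + 48 = 0.
Factor: (y + 6)(y + 8) = 0.
So y = -6 or y = -8.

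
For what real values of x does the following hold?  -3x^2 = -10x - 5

Rearrange to standard form: -3x^2 + 10x + 5 = 0.
Discriminant: (10)^2 - 4*(-3)*5 = 160.
Quadratic formula: x = (-10 +/- sqrt(160)) / (-6).
So x = 5/3 - 2*sqrt(10)/3 ~= -0.4415 or x = 5/3 + 2*sqrt(10)/3 ~= 3.7749.

x = -0.4415 or x = 3.7749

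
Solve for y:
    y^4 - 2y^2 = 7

Let u = y^2. The equation becomes u^2 - 2u - 7 = 0.
By the quadratic formula, u = 1 + 2*sqrt(2) or u = 1 - 2*sqrt(2).
y^2 = 1 + 2*sqrt(2) gives y = +/-sqrt(1 + 2*sqrt(2)) ~= +/-1.9566.
y^2 = 1 - 2*sqrt(2) < 0 has no real solution.

y = -1.9566 or y = 1.9566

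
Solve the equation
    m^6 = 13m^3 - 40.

m = 1.71 or m = 2

Let u = m^3. The equation becomes u^2 - 13u + 40 = 0.
Factor: (u - 8)(u - 5) = 0, so u = 8 or u = 5.
m^3 = 8 gives m = 2.
m^3 = 5 gives m = (5)^(1/3) ~= 1.71.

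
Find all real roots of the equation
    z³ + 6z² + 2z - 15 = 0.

Possible rational roots are divisors of -15. Testing z = -5 gives 0, so (z + 5) is a factor.
Divide: z³ + 6z² + 2z - 15 = (z + 5)(z² + z - 3).
Apply the quadratic formula to z² + z - 3 = 0: z = (-1 ± √13)/2, i.e. z ≈ 1.3028 or z ≈ -2.3028.

z = -5 or z = -2.3028 or z = 1.3028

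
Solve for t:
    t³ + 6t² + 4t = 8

Rearrange: t³ + 6t² + 4t - 8 = 0.
Possible rational roots are divisors of -8. Testing t = -2 gives 0, so (t + 2) is a factor.
Divide: t³ + 6t² + 4t - 8 = (t + 2)(t² + 4t - 4).
Apply the quadratic formula to t² + 4t - 4 = 0: t = (-4 ± √32)/2, i.e. t ≈ 0.8284 or t ≈ -4.8284.

t = -4.8284 or t = -2 or t = 0.8284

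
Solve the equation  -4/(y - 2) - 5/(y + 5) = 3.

y = -6.9581 or y = 0.9581

Multiply both sides by (y - 2)(y + 5):
-4(y + 5) - 5(y - 2) = 3(y - 2)(y + 5).
Expand and collect terms: 3y² + 18y - 20 = 0.
By the quadratic formula, y = (-18 ± √564) / 6, so y ≈ 0.9581 or y ≈ -6.9581.
Neither value makes a denominator zero (y ≠ 2, y ≠ -5), so both are valid.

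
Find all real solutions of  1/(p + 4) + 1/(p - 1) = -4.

Multiply both sides by (p + 4)(p - 1):
(p - 1) + (p + 4) = -4(p + 4)(p - 1).
Expand and collect terms: -4p^2 - 14p + 13 = 0.
By the quadratic formula, p = (14 +/- sqrt(404)) / -8, so p ~= -4.2625 or p ~= 0.7625.
Neither value makes a denominator zero (p != -4, p != 1), so both are valid.

p = -4.2625 or p = 0.7625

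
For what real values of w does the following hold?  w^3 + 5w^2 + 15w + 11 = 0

w = -1

Possible rational roots are divisors of 11. Testing w = -1 gives 0, so (w + 1) is a factor.
Divide: w^3 + 5w^2 + 15w + 11 = (w + 1)(w^2 + 4w + 11).
The quadratic w^2 + 4w + 11 has discriminant -28 < 0, so no further real roots.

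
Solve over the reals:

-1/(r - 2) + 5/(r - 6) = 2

r = 1.6834 or r = 8.3166

Multiply both sides by (r - 2)(r - 6):
-(r - 6) + 5(r - 2) = 2(r - 2)(r - 6).
Expand and collect terms: 2r² - 20r + 28 = 0.
By the quadratic formula, r = (20 ± √176) / 4, so r ≈ 8.3166 or r ≈ 1.6834.
Neither value makes a denominator zero (r ≠ 2, r ≠ 6), so both are valid.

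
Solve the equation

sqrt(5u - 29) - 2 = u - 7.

u = 6 or u = 9

Isolate the radical: sqrt(5u - 29) = u - 5.
Square both sides: 5u - 29 = (u - 5)^2.
Expand and rearrange: u^2 - 15u + 54 = 0.
Solving gives u = 9 or u = 6.
Check each candidate in the original equation:
  u = 9: sqrt(16) = 4, while u - 5 = 4 — valid.
  u = 6: sqrt(1) = 1, while u - 5 = 1 — valid.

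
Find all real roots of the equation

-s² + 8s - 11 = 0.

Discriminant: (8)² − 4·(-1)·(-11) = 20.
Quadratic formula: s = (-8 ± √20) / (-2).
So s = 4 - √(5) ≈ 1.7639 or s = √(5) + 4 ≈ 6.2361.

s = 1.7639 or s = 6.2361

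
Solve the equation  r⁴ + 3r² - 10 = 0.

r = -1.4142 or r = 1.4142

Let u = r². The equation becomes u² + 3u - 10 = 0.
Factor: (u + 5)(u - 2) = 0, so u = -5 or u = 2.
r² = -5 < 0 has no real solution.
r² = 2 gives r = ±√(2) ≈ ±1.4142.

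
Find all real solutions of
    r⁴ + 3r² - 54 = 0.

Let u = r². The equation becomes u² + 3u - 54 = 0.
Factor: (u + 9)(u - 6) = 0, so u = -9 or u = 6.
r² = -9 < 0 has no real solution.
r² = 6 gives r = ±√(6) ≈ ±2.4495.

r = -2.4495 or r = 2.4495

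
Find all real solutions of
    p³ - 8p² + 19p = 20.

Rearrange: p³ - 8p² + 19p - 20 = 0.
Possible rational roots are divisors of -20. Testing p = 5 gives 0, so (p - 5) is a factor.
Divide: p³ - 8p² + 19p - 20 = (p - 5)(p² - 3p + 4).
The quadratic p² - 3p + 4 has discriminant -7 < 0, so no further real roots.

p = 5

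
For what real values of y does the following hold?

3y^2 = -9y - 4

Rearrange to standard form: 3y^2 + 9y + 4 = 0.
Discriminant: (9)^2 - 4*3*4 = 33.
Quadratic formula: y = (-9 +/- sqrt(33)) / 6.
So y = -3/2 + sqrt(33)/6 ~= -0.5426 or y = -3/2 - sqrt(33)/6 ~= -2.4574.

y = -2.4574 or y = -0.5426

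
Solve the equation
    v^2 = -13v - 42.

v = -7 or v = -6

Bring every term to one side: v^2 + 13v + 42 = 0.
Factor: (v + 7)(v + 6) = 0.
So v = -7 or v = -6.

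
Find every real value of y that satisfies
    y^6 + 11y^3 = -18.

y = -2.0801 or y = -1.2599

Let u = y^3. The equation becomes u^2 + 11u + 18 = 0.
Factor: (u + 9)(u + 2) = 0, so u = -9 or u = -2.
y^3 = -9 gives y = -(9)^(1/3) ~= -2.0801.
y^3 = -2 gives y = -(2)^(1/3) ~= -1.2599.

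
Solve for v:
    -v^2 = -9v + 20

v = 4 or v = 5

Bring every term to one side: -v^2 + 9v - 20 = 0.
Factor: -1(v - 5)(v - 4) = 0.
So v = 5 or v = 4.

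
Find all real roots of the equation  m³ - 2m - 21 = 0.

m = 3

Possible rational roots are divisors of -21. Testing m = 3 gives 0, so (m - 3) is a factor.
Divide: m³ - 2m - 21 = (m - 3)(m² + 3m + 7).
The quadratic m² + 3m + 7 has discriminant -19 < 0, so no further real roots.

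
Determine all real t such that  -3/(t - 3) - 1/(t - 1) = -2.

Multiply both sides by (t - 3)(t - 1):
-3(t - 1) - (t - 3) = -2(t - 3)(t - 1).
Expand and collect terms: -2t² + 12t - 12 = 0.
By the quadratic formula, t = (-12 ± √48) / -4, so t ≈ 1.2679 or t ≈ 4.7321.
Neither value makes a denominator zero (t ≠ 3, t ≠ 1), so both are valid.

t = 1.2679 or t = 4.7321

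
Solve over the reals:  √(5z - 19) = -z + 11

z = 7

Square both sides: 5z - 19 = (-z + 11)².
Expand and rearrange: z² - 27z + 140 = 0.
Solving gives z = 20 or z = 7.
Check each candidate in the original equation:
  z = 20: √(81) = 9, while -z + 11 = -9 — extraneous.
  z = 7: √(16) = 4, while -z + 11 = 4 — valid.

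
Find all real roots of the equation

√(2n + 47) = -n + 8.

n = 1

Square both sides: 2n + 47 = (-n + 8)².
Expand and rearrange: n² - 18n + 17 = 0.
Solving gives n = 17 or n = 1.
Check each candidate in the original equation:
  n = 17: √(81) = 9, while -n + 8 = -9 — extraneous.
  n = 1: √(49) = 7, while -n + 8 = 7 — valid.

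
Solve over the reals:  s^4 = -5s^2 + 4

Let u = s^2. The equation becomes u^2 + 5u - 4 = 0.
By the quadratic formula, u = -5/2 + sqrt(41)/2 or u = -sqrt(41)/2 - 5/2.
s^2 = -5/2 + sqrt(41)/2 gives s = +/-sqrt(-5/2 + sqrt(41)/2) ~= +/-0.8376.
s^2 = -sqrt(41)/2 - 5/2 < 0 has no real solution.

s = -0.8376 or s = 0.8376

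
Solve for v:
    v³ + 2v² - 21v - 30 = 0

Possible rational roots are divisors of -30. Testing v = -5 gives 0, so (v + 5) is a factor.
Divide: v³ + 2v² - 21v - 30 = (v + 5)(v² - 3v - 6).
Apply the quadratic formula to v² - 3v - 6 = 0: v = (3 ± √33)/2, i.e. v ≈ 4.3723 or v ≈ -1.3723.

v = -5 or v = -1.3723 or v = 4.3723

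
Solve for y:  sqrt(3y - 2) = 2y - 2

y = 2

Square both sides: 3y - 2 = (2y - 2)^2.
Expand and rearrange: 4y^2 - 11y + 6 = 0.
Solving gives y = 2 or y = 0.75.
Check each candidate in the original equation:
  y = 2: sqrt(4) = 2, while 2y - 2 = 2 — valid.
  y = 0.75: sqrt(0.25) = 0.5, while 2y - 2 = -0.5 — extraneous.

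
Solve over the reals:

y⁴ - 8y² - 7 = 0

Let u = y². The equation becomes u² - 8u - 7 = 0.
By the quadratic formula, u = 4 + √(23) or u = 4 - √(23).
y² = 4 + √(23) gives y = ±√(4 + √(23)) ≈ ±2.9658.
y² = 4 - √(23) < 0 has no real solution.

y = -2.9658 or y = 2.9658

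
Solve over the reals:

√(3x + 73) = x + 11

Square both sides: 3x + 73 = (x + 11)².
Expand and rearrange: x² + 19x + 48 = 0.
Solving gives x = -3 or x = -16.
Check each candidate in the original equation:
  x = -3: √(64) = 8, while x + 11 = 8 — valid.
  x = -16: √(25) = 5, while x + 11 = -5 — extraneous.

x = -3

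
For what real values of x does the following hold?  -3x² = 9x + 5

x = -2.2638 or x = -0.7362

Rearrange to standard form: -3x² - 9x - 5 = 0.
Discriminant: (-9)² − 4·(-3)·(-5) = 21.
Quadratic formula: x = (9 ± √21) / (-6).
So x = -3/2 - √(21)/6 ≈ -2.2638 or x = -3/2 + √(21)/6 ≈ -0.7362.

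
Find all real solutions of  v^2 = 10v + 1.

Rearrange to standard form: v^2 - 10v - 1 = 0.
Discriminant: (-10)^2 - 4*1*(-1) = 104.
Quadratic formula: v = (10 +/- sqrt(104)) / 2.
So v = 5 + sqrt(26) ~= 10.099 or v = 5 - sqrt(26) ~= -0.099.

v = -0.099 or v = 10.099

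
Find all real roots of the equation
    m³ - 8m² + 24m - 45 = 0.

m = 5

Possible rational roots are divisors of -45. Testing m = 5 gives 0, so (m - 5) is a factor.
Divide: m³ - 8m² + 24m - 45 = (m - 5)(m² - 3m + 9).
The quadratic m² - 3m + 9 has discriminant -27 < 0, so no further real roots.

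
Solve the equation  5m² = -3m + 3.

m = -1.1307 or m = 0.5307

Rearrange to standard form: 5m² + 3m - 3 = 0.
Discriminant: (3)² − 4·5·(-3) = 69.
Quadratic formula: m = (-3 ± √69) / 10.
So m = -3/10 + √(69)/10 ≈ 0.5307 or m = -√(69)/10 - 3/10 ≈ -1.1307.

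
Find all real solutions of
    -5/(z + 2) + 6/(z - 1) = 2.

z = -3.5 or z = 3

Multiply both sides by (z + 2)(z - 1):
-5(z - 1) + 6(z + 2) = 2(z + 2)(z - 1).
Expand and collect terms: 2z² + z - 21 = 0.
Factor or apply the quadratic formula: z = 3 or z = -3.5.
Neither value makes a denominator zero (z ≠ -2, z ≠ 1), so both are valid.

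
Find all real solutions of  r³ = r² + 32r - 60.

Rearrange: r³ - r² - 32r + 60 = 0.
Possible rational roots are divisors of 60. Testing r = 5 gives 0, so (r - 5) is a factor.
Divide: r³ - r² - 32r + 60 = (r - 5)(r² + 4r - 12).
Factor the quadratic: r = 2 or r = -6.

r = -6 or r = 2 or r = 5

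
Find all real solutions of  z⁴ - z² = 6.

Let u = z². The equation becomes u² - u - 6 = 0.
Factor: (u + 2)(u - 3) = 0, so u = -2 or u = 3.
z² = -2 < 0 has no real solution.
z² = 3 gives z = ±√(3) ≈ ±1.7321.

z = -1.7321 or z = 1.7321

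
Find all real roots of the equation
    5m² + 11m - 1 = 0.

m = -2.2874 or m = 0.0874

Discriminant: (11)² − 4·5·(-1) = 141.
Quadratic formula: m = (-11 ± √141) / 10.
So m = -11/10 + √(141)/10 ≈ 0.0874 or m = -√(141)/10 - 11/10 ≈ -2.2874.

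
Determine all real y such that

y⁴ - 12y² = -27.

y = -3 or y = -1.7321 or y = 1.7321 or y = 3

Let u = y². The equation becomes u² - 12u + 27 = 0.
Factor: (u - 3)(u - 9) = 0, so u = 3 or u = 9.
y² = 3 gives y = ±√(3) ≈ ±1.7321.
y² = 9 gives y = ±3.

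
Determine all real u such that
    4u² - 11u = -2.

Rearrange to standard form: 4u² - 11u + 2 = 0.
Discriminant: (-11)² − 4·4·2 = 89.
Quadratic formula: u = (11 ± √89) / 8.
So u = √(89)/8 + 11/8 ≈ 2.5542 or u = 11/8 - √(89)/8 ≈ 0.1958.

u = 0.1958 or u = 2.5542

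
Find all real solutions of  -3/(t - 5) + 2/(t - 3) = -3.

t = 2.5252 or t = 5.8081

Multiply both sides by (t - 5)(t - 3):
-3(t - 3) + 2(t - 5) = -3(t - 5)(t - 3).
Expand and collect terms: -3t² + 25t - 44 = 0.
By the quadratic formula, t = (-25 ± √97) / -6, so t ≈ 2.5252 or t ≈ 5.8081.
Neither value makes a denominator zero (t ≠ 5, t ≠ 3), so both are valid.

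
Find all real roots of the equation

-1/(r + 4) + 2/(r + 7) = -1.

Multiply both sides by (r + 4)(r + 7):
-(r + 7) + 2(r + 4) = -(r + 4)(r + 7).
Expand and collect terms: -r² - 12r - 29 = 0.
By the quadratic formula, r = (12 ± √28) / -2, so r ≈ -8.6458 or r ≈ -3.3542.
Neither value makes a denominator zero (r ≠ -4, r ≠ -7), so both are valid.

r = -8.6458 or r = -3.3542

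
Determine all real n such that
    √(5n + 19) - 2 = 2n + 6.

Isolate the radical: √(5n + 19) = 2n + 8.
Square both sides: 5n + 19 = (2n + 8)².
Expand and rearrange: 4n² + 27n + 45 = 0.
Solving gives n = -3 or n = -3.75.
Check each candidate in the original equation:
  n = -3: √(4) = 2, while 2n + 8 = 2 — valid.
  n = -3.75: √(0.25) = 0.5, while 2n + 8 = 0.5 — valid.

n = -3.75 or n = -3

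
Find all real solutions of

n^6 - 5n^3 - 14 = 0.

n = -1.2599 or n = 1.9129

Let u = n^3. The equation becomes u^2 - 5u - 14 = 0.
Factor: (u + 2)(u - 7) = 0, so u = -2 or u = 7.
n^3 = -2 gives n = -(2)^(1/3) ~= -1.2599.
n^3 = 7 gives n = (7)^(1/3) ~= 1.9129.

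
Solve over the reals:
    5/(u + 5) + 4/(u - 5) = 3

Multiply both sides by (u + 5)(u - 5):
5(u - 5) + 4(u + 5) = 3(u + 5)(u - 5).
Expand and collect terms: 3u^2 - 9u - 70 = 0.
By the quadratic formula, u = (9 +/- sqrt(921)) / 6, so u ~= 6.558 or u ~= -3.558.
Neither value makes a denominator zero (u != -5, u != 5), so both are valid.

u = -3.558 or u = 6.558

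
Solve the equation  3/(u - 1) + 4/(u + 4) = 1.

Multiply both sides by (u - 1)(u + 4):
3(u + 4) + 4(u - 1) = (u - 1)(u + 4).
Expand and collect terms: u^2 - 4u - 12 = 0.
Factor or apply the quadratic formula: u = 6 or u = -2.
Neither value makes a denominator zero (u != 1, u != -4), so both are valid.

u = -2 or u = 6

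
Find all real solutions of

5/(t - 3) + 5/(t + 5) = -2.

Multiply both sides by (t - 3)(t + 5):
5(t + 5) + 5(t - 3) = -2(t - 3)(t + 5).
Expand and collect terms: -2t² - 14t + 20 = 0.
By the quadratic formula, t = (14 ± √356) / -4, so t ≈ -8.217 or t ≈ 1.217.
Neither value makes a denominator zero (t ≠ 3, t ≠ -5), so both are valid.

t = -8.217 or t = 1.217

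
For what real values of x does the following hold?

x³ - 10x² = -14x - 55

x = -1.6533 or x = 5 or x = 6.6533

Rearrange: x³ - 10x² + 14x + 55 = 0.
Possible rational roots are divisors of 55. Testing x = 5 gives 0, so (x - 5) is a factor.
Divide: x³ - 10x² + 14x + 55 = (x - 5)(x² - 5x - 11).
Apply the quadratic formula to x² - 5x - 11 = 0: x = (5 ± √69)/2, i.e. x ≈ 6.6533 or x ≈ -1.6533.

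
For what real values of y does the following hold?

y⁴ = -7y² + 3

Let u = y². The equation becomes u² + 7u - 3 = 0.
By the quadratic formula, u = -7/2 + √(61)/2 or u = -√(61)/2 - 7/2.
y² = -7/2 + √(61)/2 gives y = ±√(-7/2 + √(61)/2) ≈ ±0.6365.
y² = -√(61)/2 - 7/2 < 0 has no real solution.

y = -0.6365 or y = 0.6365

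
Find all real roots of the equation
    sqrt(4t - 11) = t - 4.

Square both sides: 4t - 11 = (t - 4)^2.
Expand and rearrange: t^2 - 12t + 27 = 0.
Solving gives t = 9 or t = 3.
Check each candidate in the original equation:
  t = 9: sqrt(25) = 5, while t - 4 = 5 — valid.
  t = 3: sqrt(1) = 1, while t - 4 = -1 — extraneous.

t = 9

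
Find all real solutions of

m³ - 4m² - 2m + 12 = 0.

m = -1.6458 or m = 2 or m = 3.6458

Possible rational roots are divisors of 12. Testing m = 2 gives 0, so (m - 2) is a factor.
Divide: m³ - 4m² - 2m + 12 = (m - 2)(m² - 2m - 6).
Apply the quadratic formula to m² - 2m - 6 = 0: m = (2 ± √28)/2, i.e. m ≈ 3.6458 or m ≈ -1.6458.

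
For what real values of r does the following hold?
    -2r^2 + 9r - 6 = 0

r = 0.8139 or r = 3.6861

Discriminant: (9)^2 - 4*(-2)*(-6) = 33.
Quadratic formula: r = (-9 +/- sqrt(33)) / (-4).
So r = 9/4 - sqrt(33)/4 ~= 0.8139 or r = sqrt(33)/4 + 9/4 ~= 3.6861.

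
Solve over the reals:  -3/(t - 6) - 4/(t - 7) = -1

Multiply both sides by (t - 6)(t - 7):
-3(t - 7) - 4(t - 6) = -(t - 6)(t - 7).
Expand and collect terms: -t² + 20t - 87 = 0.
By the quadratic formula, t = (-20 ± √52) / -2, so t ≈ 6.3944 or t ≈ 13.6056.
Neither value makes a denominator zero (t ≠ 6, t ≠ 7), so both are valid.

t = 6.3944 or t = 13.6056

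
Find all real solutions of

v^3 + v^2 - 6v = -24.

Rearrange: v^3 + v^2 - 6v + 24 = 0.
Possible rational roots are divisors of 24. Testing v = -4 gives 0, so (v + 4) is a factor.
Divide: v^3 + v^2 - 6v + 24 = (v + 4)(v^2 - 3v + 6).
The quadratic v^2 - 3v + 6 has discriminant -15 < 0, so no further real roots.

v = -4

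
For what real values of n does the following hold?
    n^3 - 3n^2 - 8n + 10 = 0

Possible rational roots are divisors of 10. Testing n = 1 gives 0, so (n - 1) is a factor.
Divide: n^3 - 3n^2 - 8n + 10 = (n - 1)(n^2 - 2n - 10).
Apply the quadratic formula to n^2 - 2n - 10 = 0: n = (2 +/- sqrt(44))/2, i.e. n ~= 4.3166 or n ~= -2.3166.

n = -2.3166 or n = 1 or n = 4.3166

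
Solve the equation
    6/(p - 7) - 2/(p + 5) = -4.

p = -4.4244 or p = 5.4244

Multiply both sides by (p - 7)(p + 5):
6(p + 5) - 2(p - 7) = -4(p - 7)(p + 5).
Expand and collect terms: -4p^2 + 4p + 96 = 0.
By the quadratic formula, p = (-4 +/- sqrt(1552)) / -8, so p ~= -4.4244 or p ~= 5.4244.
Neither value makes a denominator zero (p != 7, p != -5), so both are valid.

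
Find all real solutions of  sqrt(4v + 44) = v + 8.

Square both sides: 4v + 44 = (v + 8)^2.
Expand and rearrange: v^2 + 12v + 20 = 0.
Solving gives v = -2 or v = -10.
Check each candidate in the original equation:
  v = -2: sqrt(36) = 6, while v + 8 = 6 — valid.
  v = -10: sqrt(4) = 2, while v + 8 = -2 — extraneous.

v = -2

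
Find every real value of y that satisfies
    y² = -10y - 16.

Bring every term to one side: y² + 10y + 16 = 0.
Factor: (y + 8)(y + 2) = 0.
So y = -8 or y = -2.

y = -8 or y = -2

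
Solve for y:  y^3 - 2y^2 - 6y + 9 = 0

Possible rational roots are divisors of 9. Testing y = 3 gives 0, so (y - 3) is a factor.
Divide: y^3 - 2y^2 - 6y + 9 = (y - 3)(y^2 + y - 3).
Apply the quadratic formula to y^2 + y - 3 = 0: y = (-1 +/- sqrt(13))/2, i.e. y ~= 1.3028 or y ~= -2.3028.

y = -2.3028 or y = 1.3028 or y = 3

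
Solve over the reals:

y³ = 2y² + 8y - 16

Rearrange: y³ - 2y² - 8y + 16 = 0.
Possible rational roots are divisors of 16. Testing y = 2 gives 0, so (y - 2) is a factor.
Divide: y³ - 2y² - 8y + 16 = (y - 2)(y² - 8).
Apply the quadratic formula to y² - 8 = 0: y = (0 ± √32)/2, i.e. y ≈ 2.8284 or y ≈ -2.8284.

y = -2.8284 or y = 2 or y = 2.8284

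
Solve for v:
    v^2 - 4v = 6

v = -1.1623 or v = 5.1623

Rearrange to standard form: v^2 - 4v - 6 = 0.
Discriminant: (-4)^2 - 4*1*(-6) = 40.
Quadratic formula: v = (4 +/- sqrt(40)) / 2.
So v = 2 + sqrt(10) ~= 5.1623 or v = 2 - sqrt(10) ~= -1.1623.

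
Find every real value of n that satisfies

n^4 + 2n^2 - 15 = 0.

Let u = n^2. The equation becomes u^2 + 2u - 15 = 0.
Factor: (u + 5)(u - 3) = 0, so u = -5 or u = 3.
n^2 = -5 < 0 has no real solution.
n^2 = 3 gives n = +/-sqrt(3) ~= +/-1.7321.

n = -1.7321 or n = 1.7321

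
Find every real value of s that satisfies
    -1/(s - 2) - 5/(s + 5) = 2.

s = -7.6368 or s = 1.6368

Multiply both sides by (s - 2)(s + 5):
-(s + 5) - 5(s - 2) = 2(s - 2)(s + 5).
Expand and collect terms: 2s² + 12s - 25 = 0.
By the quadratic formula, s = (-12 ± √344) / 4, so s ≈ 1.6368 or s ≈ -7.6368.
Neither value makes a denominator zero (s ≠ 2, s ≠ -5), so both are valid.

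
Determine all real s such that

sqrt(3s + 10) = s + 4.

s = -3 or s = -2

Square both sides: 3s + 10 = (s + 4)^2.
Expand and rearrange: s^2 + 5s + 6 = 0.
Solving gives s = -2 or s = -3.
Check each candidate in the original equation:
  s = -2: sqrt(4) = 2, while s + 4 = 2 — valid.
  s = -3: sqrt(1) = 1, while s + 4 = 1 — valid.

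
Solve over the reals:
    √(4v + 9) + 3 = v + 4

v = 4

Isolate the radical: √(4v + 9) = v + 1.
Square both sides: 4v + 9 = (v + 1)².
Expand and rearrange: v² - 2v - 8 = 0.
Solving gives v = 4 or v = -2.
Check each candidate in the original equation:
  v = 4: √(25) = 5, while v + 1 = 5 — valid.
  v = -2: √(1) = 1, while v + 1 = -1 — extraneous.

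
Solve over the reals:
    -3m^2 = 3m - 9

Rearrange to standard form: -3m^2 - 3m + 9 = 0.
Discriminant: (-3)^2 - 4*(-3)*9 = 117.
Quadratic formula: m = (3 +/- sqrt(117)) / (-6).
So m = -sqrt(13)/2 - 1/2 ~= -2.3028 or m = -1/2 + sqrt(13)/2 ~= 1.3028.

m = -2.3028 or m = 1.3028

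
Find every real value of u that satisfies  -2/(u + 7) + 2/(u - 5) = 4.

Multiply both sides by (u + 7)(u - 5):
-2(u - 5) + 2(u + 7) = 4(u + 7)(u - 5).
Expand and collect terms: 4u² + 8u - 164 = 0.
By the quadratic formula, u = (-8 ± √2688) / 8, so u ≈ 5.4807 or u ≈ -7.4807.
Neither value makes a denominator zero (u ≠ -7, u ≠ 5), so both are valid.

u = -7.4807 or u = 5.4807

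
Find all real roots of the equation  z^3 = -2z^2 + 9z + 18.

z = -3 or z = -2 or z = 3

Rearrange: z^3 + 2z^2 - 9z - 18 = 0.
Possible rational roots are divisors of -18. Testing z = -2 gives 0, so (z + 2) is a factor.
Divide: z^3 + 2z^2 - 9z - 18 = (z + 2)(z^2 - 9).
Factor the quadratic: z = 3 or z = -3.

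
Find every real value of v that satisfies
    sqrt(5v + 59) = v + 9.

Square both sides: 5v + 59 = (v + 9)^2.
Expand and rearrange: v^2 + 13v + 22 = 0.
Solving gives v = -2 or v = -11.
Check each candidate in the original equation:
  v = -2: sqrt(49) = 7, while v + 9 = 7 — valid.
  v = -11: sqrt(4) = 2, while v + 9 = -2 — extraneous.

v = -2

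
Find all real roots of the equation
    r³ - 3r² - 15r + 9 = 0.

r = -3 or r = 0.5505 or r = 5.4495

Possible rational roots are divisors of 9. Testing r = -3 gives 0, so (r + 3) is a factor.
Divide: r³ - 3r² - 15r + 9 = (r + 3)(r² - 6r + 3).
Apply the quadratic formula to r² - 6r + 3 = 0: r = (6 ± √24)/2, i.e. r ≈ 5.4495 or r ≈ 0.5505.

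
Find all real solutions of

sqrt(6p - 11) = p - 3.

Square both sides: 6p - 11 = (p - 3)^2.
Expand and rearrange: p^2 - 12p + 20 = 0.
Solving gives p = 10 or p = 2.
Check each candidate in the original equation:
  p = 10: sqrt(49) = 7, while p - 3 = 7 — valid.
  p = 2: sqrt(1) = 1, while p - 3 = -1 — extraneous.

p = 10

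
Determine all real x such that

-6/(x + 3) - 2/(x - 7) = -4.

x = -1.5826 or x = 7.5826

Multiply both sides by (x + 3)(x - 7):
-6(x - 7) - 2(x + 3) = -4(x + 3)(x - 7).
Expand and collect terms: -4x² + 24x + 48 = 0.
By the quadratic formula, x = (-24 ± √1344) / -8, so x ≈ -1.5826 or x ≈ 7.5826.
Neither value makes a denominator zero (x ≠ -3, x ≠ 7), so both are valid.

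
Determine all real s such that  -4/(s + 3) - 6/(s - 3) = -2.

s = -1.772 or s = 6.772

Multiply both sides by (s + 3)(s - 3):
-4(s - 3) - 6(s + 3) = -2(s + 3)(s - 3).
Expand and collect terms: -2s^2 + 10s + 24 = 0.
By the quadratic formula, s = (-10 +/- sqrt(292)) / -4, so s ~= -1.772 or s ~= 6.772.
Neither value makes a denominator zero (s != -3, s != 3), so both are valid.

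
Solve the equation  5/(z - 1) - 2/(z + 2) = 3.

Multiply both sides by (z - 1)(z + 2):
5(z + 2) - 2(z - 1) = 3(z - 1)(z + 2).
Expand and collect terms: 3z^2 - 18 = 0.
By the quadratic formula, z = (0 +/- sqrt(216)) / 6, so z ~= 2.4495 or z ~= -2.4495.
Neither value makes a denominator zero (z != 1, z != -2), so both are valid.

z = -2.4495 or z = 2.4495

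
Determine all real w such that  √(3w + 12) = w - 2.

Square both sides: 3w + 12 = (w - 2)².
Expand and rearrange: w² - 7w - 8 = 0.
Solving gives w = 8 or w = -1.
Check each candidate in the original equation:
  w = 8: √(36) = 6, while w - 2 = 6 — valid.
  w = -1: √(9) = 3, while w - 2 = -3 — extraneous.

w = 8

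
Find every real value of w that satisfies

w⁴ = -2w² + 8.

w = -1.4142 or w = 1.4142

Let u = w². The equation becomes u² + 2u - 8 = 0.
Factor: (u + 4)(u - 2) = 0, so u = -4 or u = 2.
w² = -4 < 0 has no real solution.
w² = 2 gives w = ±√(2) ≈ ±1.4142.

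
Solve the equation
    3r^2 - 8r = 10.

r = -0.9274 or r = 3.5941

Rearrange to standard form: 3r^2 - 8r - 10 = 0.
Discriminant: (-8)^2 - 4*3*(-10) = 184.
Quadratic formula: r = (8 +/- sqrt(184)) / 6.
So r = 4/3 + sqrt(46)/3 ~= 3.5941 or r = 4/3 - sqrt(46)/3 ~= -0.9274.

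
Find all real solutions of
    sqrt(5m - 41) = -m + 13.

Square both sides: 5m - 41 = (-m + 13)^2.
Expand and rearrange: m^2 - 31m + 210 = 0.
Solving gives m = 21 or m = 10.
Check each candidate in the original equation:
  m = 21: sqrt(64) = 8, while -m + 13 = -8 — extraneous.
  m = 10: sqrt(9) = 3, while -m + 13 = 3 — valid.

m = 10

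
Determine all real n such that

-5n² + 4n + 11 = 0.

Discriminant: (4)² − 4·(-5)·11 = 236.
Quadratic formula: n = (-4 ± √236) / (-10).
So n = 2/5 - √(59)/5 ≈ -1.1362 or n = 2/5 + √(59)/5 ≈ 1.9362.

n = -1.1362 or n = 1.9362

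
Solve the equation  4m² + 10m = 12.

Rearrange to standard form: 4m² + 10m - 12 = 0.
Discriminant: (10)² − 4·4·(-12) = 292.
Quadratic formula: m = (-10 ± √292) / 8.
So m = -5/4 + √(73)/4 ≈ 0.886 or m = -√(73)/4 - 5/4 ≈ -3.386.

m = -3.386 or m = 0.886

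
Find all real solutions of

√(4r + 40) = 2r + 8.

r = -1

Square both sides: 4r + 40 = (2r + 8)².
Expand and rearrange: 4r² + 28r + 24 = 0.
Solving gives r = -1 or r = -6.
Check each candidate in the original equation:
  r = -1: √(36) = 6, while 2r + 8 = 6 — valid.
  r = -6: √(16) = 4, while 2r + 8 = -4 — extraneous.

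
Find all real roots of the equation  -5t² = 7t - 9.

t = -2.2133 or t = 0.8133

Rearrange to standard form: -5t² - 7t + 9 = 0.
Discriminant: (-7)² − 4·(-5)·9 = 229.
Quadratic formula: t = (7 ± √229) / (-10).
So t = -√(229)/10 - 7/10 ≈ -2.2133 or t = -7/10 + √(229)/10 ≈ 0.8133.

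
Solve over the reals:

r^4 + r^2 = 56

Let u = r^2. The equation becomes u^2 + u - 56 = 0.
Factor: (u + 8)(u - 7) = 0, so u = -8 or u = 7.
r^2 = -8 < 0 has no real solution.
r^2 = 7 gives r = +/-sqrt(7) ~= +/-2.6458.

r = -2.6458 or r = 2.6458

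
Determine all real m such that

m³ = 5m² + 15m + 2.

Rearrange: m³ - 5m² - 15m - 2 = 0.
Possible rational roots are divisors of -2. Testing m = -2 gives 0, so (m + 2) is a factor.
Divide: m³ - 5m² - 15m - 2 = (m + 2)(m² - 7m - 1).
Apply the quadratic formula to m² - 7m - 1 = 0: m = (7 ± √53)/2, i.e. m ≈ 7.1401 or m ≈ -0.1401.

m = -2 or m = -0.1401 or m = 7.1401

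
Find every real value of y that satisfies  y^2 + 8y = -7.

Bring every term to one side: y^2 + 8y + 7 = 0.
Factor: (y + 1)(y + 7) = 0.
So y = -1 or y = -7.

y = -7 or y = -1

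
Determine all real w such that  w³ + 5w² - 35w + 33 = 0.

w = -9.1962 or w = 1.1962 or w = 3

Possible rational roots are divisors of 33. Testing w = 3 gives 0, so (w - 3) is a factor.
Divide: w³ + 5w² - 35w + 33 = (w - 3)(w² + 8w - 11).
Apply the quadratic formula to w² + 8w - 11 = 0: w = (-8 ± √108)/2, i.e. w ≈ 1.1962 or w ≈ -9.1962.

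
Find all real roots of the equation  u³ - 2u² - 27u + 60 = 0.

Possible rational roots are divisors of 60. Testing u = 5 gives 0, so (u - 5) is a factor.
Divide: u³ - 2u² - 27u + 60 = (u - 5)(u² + 3u - 12).
Apply the quadratic formula to u² + 3u - 12 = 0: u = (-3 ± √57)/2, i.e. u ≈ 2.2749 or u ≈ -5.2749.

u = -5.2749 or u = 2.2749 or u = 5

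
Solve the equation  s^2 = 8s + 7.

Rearrange to standard form: s^2 - 8s - 7 = 0.
Discriminant: (-8)^2 - 4*1*(-7) = 92.
Quadratic formula: s = (8 +/- sqrt(92)) / 2.
So s = 4 + sqrt(23) ~= 8.7958 or s = 4 - sqrt(23) ~= -0.7958.

s = -0.7958 or s = 8.7958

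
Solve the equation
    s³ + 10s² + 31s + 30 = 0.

s = -5 or s = -3 or s = -2

Possible rational roots are divisors of 30. Testing s = -3 gives 0, so (s + 3) is a factor.
Divide: s³ + 10s² + 31s + 30 = (s + 3)(s² + 7s + 10).
Factor the quadratic: s = -2 or s = -5.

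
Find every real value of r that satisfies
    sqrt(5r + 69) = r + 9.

Square both sides: 5r + 69 = (r + 9)^2.
Expand and rearrange: r^2 + 13r + 12 = 0.
Solving gives r = -1 or r = -12.
Check each candidate in the original equation:
  r = -1: sqrt(64) = 8, while r + 9 = 8 — valid.
  r = -12: sqrt(9) = 3, while r + 9 = -3 — extraneous.

r = -1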